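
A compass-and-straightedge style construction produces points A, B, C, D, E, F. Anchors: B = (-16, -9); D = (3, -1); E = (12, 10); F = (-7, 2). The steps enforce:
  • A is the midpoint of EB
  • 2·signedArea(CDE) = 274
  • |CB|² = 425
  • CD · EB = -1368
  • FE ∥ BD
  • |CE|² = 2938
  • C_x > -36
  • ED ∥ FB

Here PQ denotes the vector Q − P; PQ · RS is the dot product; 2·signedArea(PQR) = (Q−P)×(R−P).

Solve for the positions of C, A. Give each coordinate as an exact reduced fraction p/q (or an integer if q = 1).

A = (-2, 1/2)
C = (-35, -17)

1. C_x = -35  [CD · EB = -1368 ∩ 2·signedArea(CDE) = 274]
2. C_y = -17  [CD · EB = -1368 ∩ 2·signedArea(CDE) = 274]
   → C = (-35, -17)
3. A_x = -2  [A is the midpoint of EB]
4. A_y = 1/2  [A is the midpoint of EB]
   → A = (-2, 1/2)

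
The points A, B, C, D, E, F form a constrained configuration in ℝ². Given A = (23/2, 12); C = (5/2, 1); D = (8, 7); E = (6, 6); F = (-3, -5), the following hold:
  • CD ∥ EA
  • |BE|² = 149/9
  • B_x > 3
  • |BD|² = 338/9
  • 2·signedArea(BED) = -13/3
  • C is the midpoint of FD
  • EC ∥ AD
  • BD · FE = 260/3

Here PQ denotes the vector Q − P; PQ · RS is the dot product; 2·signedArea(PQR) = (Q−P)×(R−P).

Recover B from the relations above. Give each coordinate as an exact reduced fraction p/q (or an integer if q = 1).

1. B_x = 11/3  [2·signedArea(BED) = -13/3 ∩ BD · FE = 260/3]
2. B_y = 8/3  [2·signedArea(BED) = -13/3 ∩ BD · FE = 260/3]
   → B = (11/3, 8/3)

B = (11/3, 8/3)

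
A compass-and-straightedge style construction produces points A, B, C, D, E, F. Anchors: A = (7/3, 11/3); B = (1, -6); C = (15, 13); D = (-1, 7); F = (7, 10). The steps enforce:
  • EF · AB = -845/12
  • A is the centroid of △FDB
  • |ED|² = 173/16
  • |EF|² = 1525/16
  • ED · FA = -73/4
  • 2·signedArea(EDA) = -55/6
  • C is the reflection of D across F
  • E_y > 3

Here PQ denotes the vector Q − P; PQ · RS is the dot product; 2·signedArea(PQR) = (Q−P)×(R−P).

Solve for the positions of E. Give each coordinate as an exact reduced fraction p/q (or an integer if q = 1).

1. E_x = -1/2  [ED · FA = -73/4 ∩ 2·signedArea(EDA) = -55/6]
2. E_y = 15/4  [ED · FA = -73/4 ∩ 2·signedArea(EDA) = -55/6]
   → E = (-1/2, 15/4)

E = (-1/2, 15/4)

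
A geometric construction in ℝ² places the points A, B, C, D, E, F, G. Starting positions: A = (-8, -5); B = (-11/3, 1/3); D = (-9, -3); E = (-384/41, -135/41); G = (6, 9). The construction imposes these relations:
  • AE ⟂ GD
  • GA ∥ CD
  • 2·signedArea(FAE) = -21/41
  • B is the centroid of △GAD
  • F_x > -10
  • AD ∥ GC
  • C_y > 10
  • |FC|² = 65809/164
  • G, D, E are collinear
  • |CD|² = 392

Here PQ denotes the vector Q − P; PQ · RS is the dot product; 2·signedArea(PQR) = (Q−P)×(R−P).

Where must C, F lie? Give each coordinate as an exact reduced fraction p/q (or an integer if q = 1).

1. C_x = 5  [GA ∥ CD ∩ AD ∥ GC]
2. C_y = 11  [GA ∥ CD ∩ AD ∥ GC]
   → C = (5, 11)
3. F_x = -753/82  [line -70/41·x + -56/41·y + -819/41 = 0 ∩ |FC|² = 65809/164]
4. F_y = -129/41  [line -70/41·x + -56/41·y + -819/41 = 0 ∩ |FC|² = 65809/164]
   → F = (-753/82, -129/41)

C = (5, 11)
F = (-753/82, -129/41)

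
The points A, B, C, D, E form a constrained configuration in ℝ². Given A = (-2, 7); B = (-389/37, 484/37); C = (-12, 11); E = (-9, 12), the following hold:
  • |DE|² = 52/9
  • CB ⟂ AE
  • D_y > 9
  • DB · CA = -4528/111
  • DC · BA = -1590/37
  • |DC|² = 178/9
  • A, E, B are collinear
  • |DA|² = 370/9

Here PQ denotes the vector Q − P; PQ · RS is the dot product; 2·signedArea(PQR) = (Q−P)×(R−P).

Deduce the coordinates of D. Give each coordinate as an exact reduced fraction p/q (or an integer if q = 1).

1. D_x = -23/3  [DC · BA = -1590/37 ∩ DB · CA = -4528/111]
2. D_y = 10  [DC · BA = -1590/37 ∩ DB · CA = -4528/111]
   → D = (-23/3, 10)

D = (-23/3, 10)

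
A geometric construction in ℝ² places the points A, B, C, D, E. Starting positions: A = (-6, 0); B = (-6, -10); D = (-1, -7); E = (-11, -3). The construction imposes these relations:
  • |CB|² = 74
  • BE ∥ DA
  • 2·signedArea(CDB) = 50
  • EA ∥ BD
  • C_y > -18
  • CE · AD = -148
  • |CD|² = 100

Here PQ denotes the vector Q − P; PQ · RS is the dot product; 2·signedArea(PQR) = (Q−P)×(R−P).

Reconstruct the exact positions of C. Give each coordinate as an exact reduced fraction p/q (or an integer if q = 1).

1. C_x = -1  [CE · AD = -148 ∩ 2·signedArea(CDB) = 50]
2. C_y = -17  [CE · AD = -148 ∩ 2·signedArea(CDB) = 50]
   → C = (-1, -17)

C = (-1, -17)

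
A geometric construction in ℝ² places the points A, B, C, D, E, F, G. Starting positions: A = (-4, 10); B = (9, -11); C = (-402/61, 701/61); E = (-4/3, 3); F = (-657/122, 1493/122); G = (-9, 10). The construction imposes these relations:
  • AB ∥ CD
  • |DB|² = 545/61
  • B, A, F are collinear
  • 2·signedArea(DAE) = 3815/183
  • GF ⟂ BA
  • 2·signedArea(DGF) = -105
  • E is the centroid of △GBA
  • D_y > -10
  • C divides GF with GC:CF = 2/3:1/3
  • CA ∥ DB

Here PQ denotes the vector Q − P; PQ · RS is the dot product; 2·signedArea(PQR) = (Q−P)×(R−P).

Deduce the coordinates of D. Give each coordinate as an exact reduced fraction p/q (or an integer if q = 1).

1. D_x = 391/61  [CA ∥ DB ∩ AB ∥ CD]
2. D_y = -580/61  [CA ∥ DB ∩ AB ∥ CD]
   → D = (391/61, -580/61)

D = (391/61, -580/61)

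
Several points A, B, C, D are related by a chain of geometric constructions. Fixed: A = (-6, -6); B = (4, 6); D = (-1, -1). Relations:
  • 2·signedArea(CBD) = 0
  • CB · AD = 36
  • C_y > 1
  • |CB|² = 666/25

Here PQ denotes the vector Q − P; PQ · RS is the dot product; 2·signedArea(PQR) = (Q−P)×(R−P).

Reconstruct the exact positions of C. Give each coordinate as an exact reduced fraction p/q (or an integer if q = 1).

C = (1, 9/5)

1. C_x = 1  [2·signedArea(CBD) = 0 ∩ CB · AD = 36]
2. C_y = 9/5  [2·signedArea(CBD) = 0 ∩ CB · AD = 36]
   → C = (1, 9/5)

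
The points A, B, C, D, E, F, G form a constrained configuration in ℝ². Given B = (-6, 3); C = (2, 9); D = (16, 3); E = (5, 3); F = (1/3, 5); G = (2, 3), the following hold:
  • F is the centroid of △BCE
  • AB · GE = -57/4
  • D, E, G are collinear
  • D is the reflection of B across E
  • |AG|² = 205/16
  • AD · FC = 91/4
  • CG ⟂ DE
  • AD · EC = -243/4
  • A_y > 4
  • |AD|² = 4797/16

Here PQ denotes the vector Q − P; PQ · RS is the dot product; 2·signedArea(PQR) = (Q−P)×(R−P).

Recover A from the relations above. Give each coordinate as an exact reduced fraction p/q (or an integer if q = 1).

A = (-5/4, 9/2)

1. A_x = -5/4  [AB · GE = -57/4 ∩ AD · EC = -243/4]
2. A_y = 9/2  [AB · GE = -57/4 ∩ AD · EC = -243/4]
   → A = (-5/4, 9/2)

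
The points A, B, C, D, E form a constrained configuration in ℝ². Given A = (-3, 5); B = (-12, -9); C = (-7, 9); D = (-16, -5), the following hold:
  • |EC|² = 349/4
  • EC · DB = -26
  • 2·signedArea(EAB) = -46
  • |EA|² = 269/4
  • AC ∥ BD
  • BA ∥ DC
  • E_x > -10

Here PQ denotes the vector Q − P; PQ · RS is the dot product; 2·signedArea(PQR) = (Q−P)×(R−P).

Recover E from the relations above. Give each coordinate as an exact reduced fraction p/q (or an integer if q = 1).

1. E_x = -19/2  [EC · DB = -26 ∩ 2·signedArea(EAB) = -46]
2. E_y = 0  [EC · DB = -26 ∩ 2·signedArea(EAB) = -46]
   → E = (-19/2, 0)

E = (-19/2, 0)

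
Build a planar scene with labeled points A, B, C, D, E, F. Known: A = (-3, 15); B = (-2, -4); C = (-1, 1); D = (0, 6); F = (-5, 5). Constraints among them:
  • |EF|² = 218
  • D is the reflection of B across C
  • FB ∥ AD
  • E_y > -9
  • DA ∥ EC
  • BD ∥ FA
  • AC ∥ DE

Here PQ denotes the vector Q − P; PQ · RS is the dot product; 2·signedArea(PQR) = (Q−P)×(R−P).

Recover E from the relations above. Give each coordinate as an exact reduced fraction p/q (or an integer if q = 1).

E = (2, -8)

1. E_x = 2  [DA ∥ EC ∩ AC ∥ DE]
2. E_y = -8  [DA ∥ EC ∩ AC ∥ DE]
   → E = (2, -8)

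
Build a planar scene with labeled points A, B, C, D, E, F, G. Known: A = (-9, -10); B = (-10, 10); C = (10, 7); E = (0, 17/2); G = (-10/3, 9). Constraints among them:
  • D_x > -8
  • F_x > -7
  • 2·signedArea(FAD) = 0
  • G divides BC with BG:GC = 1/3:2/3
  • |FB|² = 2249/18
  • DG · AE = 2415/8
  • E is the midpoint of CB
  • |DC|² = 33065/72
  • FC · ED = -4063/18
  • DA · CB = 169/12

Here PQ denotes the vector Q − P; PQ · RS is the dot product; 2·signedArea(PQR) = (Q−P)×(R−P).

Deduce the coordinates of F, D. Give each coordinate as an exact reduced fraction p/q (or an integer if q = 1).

1. D_x = -91/12  [DG · AE = 2415/8 ∩ DA · CB = 169/12]
2. D_y = -21/4  [DG · AE = 2415/8 ∩ DA · CB = 169/12]
   → D = (-91/12, -21/4)
3. F_x = -37/6  [2·signedArea(FAD) = 0 ∩ FC · ED = -4063/18]
4. F_y = -1/2  [2·signedArea(FAD) = 0 ∩ FC · ED = -4063/18]
   → F = (-37/6, -1/2)

D = (-91/12, -21/4)
F = (-37/6, -1/2)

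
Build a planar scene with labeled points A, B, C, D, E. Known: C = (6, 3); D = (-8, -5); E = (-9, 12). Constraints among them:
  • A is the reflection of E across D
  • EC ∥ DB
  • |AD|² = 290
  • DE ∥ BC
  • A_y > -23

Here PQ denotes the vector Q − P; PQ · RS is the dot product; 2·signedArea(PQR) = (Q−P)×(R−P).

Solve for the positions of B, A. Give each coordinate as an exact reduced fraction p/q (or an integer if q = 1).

A = (-7, -22)
B = (7, -14)

1. B_x = 7  [DE ∥ BC ∩ EC ∥ DB]
2. B_y = -14  [DE ∥ BC ∩ EC ∥ DB]
   → B = (7, -14)
3. A_x = -7  [A is the reflection of E across D]
4. A_y = -22  [A is the reflection of E across D]
   → A = (-7, -22)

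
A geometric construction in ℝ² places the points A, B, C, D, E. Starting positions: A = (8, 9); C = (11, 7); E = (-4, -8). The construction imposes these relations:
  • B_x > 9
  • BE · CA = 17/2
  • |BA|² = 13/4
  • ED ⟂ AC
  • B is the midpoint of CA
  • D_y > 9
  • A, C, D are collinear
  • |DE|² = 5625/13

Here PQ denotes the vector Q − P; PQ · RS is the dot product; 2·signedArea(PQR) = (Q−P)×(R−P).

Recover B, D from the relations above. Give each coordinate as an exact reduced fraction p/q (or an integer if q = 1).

1. B_x = 19/2  [B is the midpoint of CA]
2. B_y = 8  [B is the midpoint of CA]
   → B = (19/2, 8)
3. D_x = 98/13  [A, C, D are collinear ∩ ED ⟂ AC]
4. D_y = 121/13  [A, C, D are collinear ∩ ED ⟂ AC]
   → D = (98/13, 121/13)

B = (19/2, 8)
D = (98/13, 121/13)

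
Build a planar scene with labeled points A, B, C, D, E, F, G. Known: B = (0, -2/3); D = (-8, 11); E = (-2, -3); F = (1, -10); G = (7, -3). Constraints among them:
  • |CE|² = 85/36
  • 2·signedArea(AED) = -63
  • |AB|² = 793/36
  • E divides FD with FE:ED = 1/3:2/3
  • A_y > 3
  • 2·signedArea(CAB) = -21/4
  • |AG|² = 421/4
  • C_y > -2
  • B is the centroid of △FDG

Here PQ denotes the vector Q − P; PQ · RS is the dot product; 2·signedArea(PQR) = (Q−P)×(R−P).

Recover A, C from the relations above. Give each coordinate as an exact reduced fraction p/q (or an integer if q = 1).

A = (-1/2, 4)
C = (-1, -11/6)

1. A_x = -1/2  [line -14·x + -6·y + 17 = 0 ∩ |AB|² = 793/36]
2. A_y = 4  [line -14·x + -6·y + 17 = 0 ∩ |AB|² = 793/36]
   → A = (-1/2, 4)
3. C_x = -1  [line 14/3·x + 1/2·y + 67/12 = 0 ∩ |CE|² = 85/36]
4. C_y = -11/6  [line 14/3·x + 1/2·y + 67/12 = 0 ∩ |CE|² = 85/36]
   → C = (-1, -11/6)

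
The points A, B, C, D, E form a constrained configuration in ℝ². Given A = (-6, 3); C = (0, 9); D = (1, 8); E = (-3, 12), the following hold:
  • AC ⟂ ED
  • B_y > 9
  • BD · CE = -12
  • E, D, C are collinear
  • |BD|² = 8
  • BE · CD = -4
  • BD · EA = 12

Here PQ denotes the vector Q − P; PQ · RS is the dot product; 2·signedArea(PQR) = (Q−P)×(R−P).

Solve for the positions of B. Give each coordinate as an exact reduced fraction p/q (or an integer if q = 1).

B = (-1, 10)

1. B_x = -1  [BD · CE = -12 ∩ BD · EA = 12]
2. B_y = 10  [BD · CE = -12 ∩ BD · EA = 12]
   → B = (-1, 10)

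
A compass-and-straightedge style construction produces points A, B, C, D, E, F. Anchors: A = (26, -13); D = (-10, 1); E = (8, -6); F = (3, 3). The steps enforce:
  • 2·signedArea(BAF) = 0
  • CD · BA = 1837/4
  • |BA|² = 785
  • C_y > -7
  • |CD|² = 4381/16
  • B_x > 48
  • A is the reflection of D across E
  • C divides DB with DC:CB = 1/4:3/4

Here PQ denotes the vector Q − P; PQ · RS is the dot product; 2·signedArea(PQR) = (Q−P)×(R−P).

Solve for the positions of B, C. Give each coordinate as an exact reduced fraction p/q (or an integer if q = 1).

1. B_x = 49  [line -16·x + -23·y + 117 = 0 ∩ |BA|² = 785]
2. B_y = -29  [line -16·x + -23·y + 117 = 0 ∩ |BA|² = 785]
   → B = (49, -29)
3. C_x = 19/4  [C divides DB with DC:CB = 1/4:3/4]
4. C_y = -13/2  [C divides DB with DC:CB = 1/4:3/4]
   → C = (19/4, -13/2)

B = (49, -29)
C = (19/4, -13/2)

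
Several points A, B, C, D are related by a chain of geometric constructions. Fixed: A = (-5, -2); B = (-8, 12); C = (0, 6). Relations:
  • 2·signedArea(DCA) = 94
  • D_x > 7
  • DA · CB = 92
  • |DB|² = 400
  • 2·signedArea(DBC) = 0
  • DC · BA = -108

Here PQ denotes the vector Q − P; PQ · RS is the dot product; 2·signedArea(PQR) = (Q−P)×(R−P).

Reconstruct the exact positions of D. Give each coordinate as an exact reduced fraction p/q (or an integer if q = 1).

D = (8, 0)

1. D_x = 8  [2·signedArea(DBC) = 0 ∩ DA · CB = 92]
2. D_y = 0  [2·signedArea(DBC) = 0 ∩ DA · CB = 92]
   → D = (8, 0)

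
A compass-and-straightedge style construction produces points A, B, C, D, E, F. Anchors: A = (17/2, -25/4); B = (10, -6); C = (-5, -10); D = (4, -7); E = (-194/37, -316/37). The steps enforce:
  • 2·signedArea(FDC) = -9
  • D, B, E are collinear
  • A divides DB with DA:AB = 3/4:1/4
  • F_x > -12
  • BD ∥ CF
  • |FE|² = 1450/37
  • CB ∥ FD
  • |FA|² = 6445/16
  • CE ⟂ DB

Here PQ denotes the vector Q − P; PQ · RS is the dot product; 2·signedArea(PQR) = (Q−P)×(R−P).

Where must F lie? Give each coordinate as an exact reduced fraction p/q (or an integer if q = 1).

F = (-11, -11)

1. F_x = -11  [CB ∥ FD ∩ BD ∥ CF]
2. F_y = -11  [CB ∥ FD ∩ BD ∥ CF]
   → F = (-11, -11)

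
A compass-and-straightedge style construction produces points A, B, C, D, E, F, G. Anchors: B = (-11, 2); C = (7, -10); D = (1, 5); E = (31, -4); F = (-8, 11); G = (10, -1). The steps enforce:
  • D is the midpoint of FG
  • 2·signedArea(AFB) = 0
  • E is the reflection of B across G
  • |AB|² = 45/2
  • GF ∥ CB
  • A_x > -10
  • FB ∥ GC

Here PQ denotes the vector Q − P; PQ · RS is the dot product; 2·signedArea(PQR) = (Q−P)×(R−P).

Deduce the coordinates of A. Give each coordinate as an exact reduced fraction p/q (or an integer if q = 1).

A = (-19/2, 13/2)

1. A_x = -19/2  [line 9·x + -3·y + 105 = 0 ∩ |AB|² = 45/2]
2. A_y = 13/2  [line 9·x + -3·y + 105 = 0 ∩ |AB|² = 45/2]
   → A = (-19/2, 13/2)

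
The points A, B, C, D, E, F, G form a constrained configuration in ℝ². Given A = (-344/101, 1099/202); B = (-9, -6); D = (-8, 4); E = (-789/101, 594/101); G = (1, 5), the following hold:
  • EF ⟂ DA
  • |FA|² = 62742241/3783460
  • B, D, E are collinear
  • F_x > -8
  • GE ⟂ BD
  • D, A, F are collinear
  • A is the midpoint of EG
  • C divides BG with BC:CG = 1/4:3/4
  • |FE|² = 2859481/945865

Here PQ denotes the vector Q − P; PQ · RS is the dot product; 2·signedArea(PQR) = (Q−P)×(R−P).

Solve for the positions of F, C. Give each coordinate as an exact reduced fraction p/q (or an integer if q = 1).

C = (-13/2, -13/4)
F = (-6896904/945865, 3993562/945865)

1. F_x = -6896904/945865  [D, A, F are collinear ∩ EF ⟂ DA]
2. F_y = 3993562/945865  [D, A, F are collinear ∩ EF ⟂ DA]
   → F = (-6896904/945865, 3993562/945865)
3. C_x = -13/2  [C divides BG with BC:CG = 1/4:3/4]
4. C_y = -13/4  [C divides BG with BC:CG = 1/4:3/4]
   → C = (-13/2, -13/4)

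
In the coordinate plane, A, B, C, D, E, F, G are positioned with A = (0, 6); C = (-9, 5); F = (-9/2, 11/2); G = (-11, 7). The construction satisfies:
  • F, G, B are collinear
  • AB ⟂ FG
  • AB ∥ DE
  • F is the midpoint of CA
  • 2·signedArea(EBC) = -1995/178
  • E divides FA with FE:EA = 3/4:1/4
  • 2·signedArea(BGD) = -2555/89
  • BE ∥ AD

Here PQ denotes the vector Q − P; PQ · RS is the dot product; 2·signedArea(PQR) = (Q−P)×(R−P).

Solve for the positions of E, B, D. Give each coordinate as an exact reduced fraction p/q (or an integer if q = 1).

B = (-30/89, 404/89)
D = (-561/712, 5223/712)
E = (-9/8, 47/8)

1. E_x = -9/8  [E divides FA with FE:EA = 3/4:1/4]
2. E_y = 47/8  [E divides FA with FE:EA = 3/4:1/4]
   → E = (-9/8, 47/8)
3. B_x = -30/89  [F, G, B are collinear ∩ AB ⟂ FG]
4. B_y = 404/89  [F, G, B are collinear ∩ AB ⟂ FG]
   → B = (-30/89, 404/89)
5. D_x = -561/712  [AB ∥ DE ∩ BE ∥ AD]
6. D_y = 5223/712  [AB ∥ DE ∩ BE ∥ AD]
   → D = (-561/712, 5223/712)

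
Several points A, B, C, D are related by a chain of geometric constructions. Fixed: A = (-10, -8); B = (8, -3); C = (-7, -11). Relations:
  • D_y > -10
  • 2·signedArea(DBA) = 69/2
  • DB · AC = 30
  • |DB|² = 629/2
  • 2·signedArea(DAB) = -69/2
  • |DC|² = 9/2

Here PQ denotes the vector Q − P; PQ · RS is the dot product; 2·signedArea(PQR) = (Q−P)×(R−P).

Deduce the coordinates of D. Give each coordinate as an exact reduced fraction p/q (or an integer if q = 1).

D = (-17/2, -19/2)

1. D_x = -17/2  [2·signedArea(DBA) = 69/2 ∩ DB · AC = 30]
2. D_y = -19/2  [2·signedArea(DBA) = 69/2 ∩ DB · AC = 30]
   → D = (-17/2, -19/2)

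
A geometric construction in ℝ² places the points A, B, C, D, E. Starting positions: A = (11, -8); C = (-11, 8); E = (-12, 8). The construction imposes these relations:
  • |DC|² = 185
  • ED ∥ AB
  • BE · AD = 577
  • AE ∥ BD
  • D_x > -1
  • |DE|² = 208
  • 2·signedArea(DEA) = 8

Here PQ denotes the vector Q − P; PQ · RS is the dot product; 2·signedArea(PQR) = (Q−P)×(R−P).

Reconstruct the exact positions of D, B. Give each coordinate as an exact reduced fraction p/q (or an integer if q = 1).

1. D_x = 0  [line 16·x + 23·y + 0 = 0 ∩ |DE|² = 208]
2. D_y = 0  [line 16·x + 23·y + 0 = 0 ∩ |DE|² = 208]
   → D = (0, 0)
3. B_x = 23  [AE ∥ BD ∩ ED ∥ AB]
4. B_y = -16  [AE ∥ BD ∩ ED ∥ AB]
   → B = (23, -16)

B = (23, -16)
D = (0, 0)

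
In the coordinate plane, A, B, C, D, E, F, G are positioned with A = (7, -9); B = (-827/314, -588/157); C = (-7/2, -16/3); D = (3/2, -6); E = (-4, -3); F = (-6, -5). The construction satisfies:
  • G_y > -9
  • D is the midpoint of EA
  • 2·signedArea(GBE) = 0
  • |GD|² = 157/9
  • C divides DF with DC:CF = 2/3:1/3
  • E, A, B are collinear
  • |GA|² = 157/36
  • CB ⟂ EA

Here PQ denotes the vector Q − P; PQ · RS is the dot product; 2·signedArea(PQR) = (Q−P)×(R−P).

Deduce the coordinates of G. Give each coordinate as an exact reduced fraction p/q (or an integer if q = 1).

G = (31/6, -8)

1. G_x = 31/6  [line -117/157·x + -429/314·y + -2223/314 = 0 ∩ |GA|² = 157/36]
2. G_y = -8  [line -117/157·x + -429/314·y + -2223/314 = 0 ∩ |GA|² = 157/36]
   → G = (31/6, -8)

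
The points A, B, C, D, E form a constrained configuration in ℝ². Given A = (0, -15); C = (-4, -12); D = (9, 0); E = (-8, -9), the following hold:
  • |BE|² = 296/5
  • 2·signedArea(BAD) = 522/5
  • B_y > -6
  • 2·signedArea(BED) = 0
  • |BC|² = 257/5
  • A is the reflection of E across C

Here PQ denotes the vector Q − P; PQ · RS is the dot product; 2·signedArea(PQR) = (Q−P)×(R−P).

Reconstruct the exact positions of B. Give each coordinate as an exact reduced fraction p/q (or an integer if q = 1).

B = (-6/5, -27/5)

1. B_x = -6/5  [2·signedArea(BED) = 0 ∩ 2·signedArea(BAD) = 522/5]
2. B_y = -27/5  [2·signedArea(BED) = 0 ∩ 2·signedArea(BAD) = 522/5]
   → B = (-6/5, -27/5)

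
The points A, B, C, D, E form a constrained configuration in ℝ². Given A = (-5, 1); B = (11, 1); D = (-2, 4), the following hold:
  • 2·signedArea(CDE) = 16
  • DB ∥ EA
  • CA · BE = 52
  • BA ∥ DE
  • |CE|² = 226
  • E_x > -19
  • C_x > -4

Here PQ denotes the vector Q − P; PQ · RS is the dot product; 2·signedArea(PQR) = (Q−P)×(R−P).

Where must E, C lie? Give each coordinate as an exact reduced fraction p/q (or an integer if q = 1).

1. E_x = -18  [DB ∥ EA ∩ BA ∥ DE]
2. E_y = 4  [DB ∥ EA ∩ BA ∥ DE]
   → E = (-18, 4)
3. C_x = -3  [2·signedArea(CDE) = 16 ∩ CA · BE = 52]
4. C_y = 3  [2·signedArea(CDE) = 16 ∩ CA · BE = 52]
   → C = (-3, 3)

C = (-3, 3)
E = (-18, 4)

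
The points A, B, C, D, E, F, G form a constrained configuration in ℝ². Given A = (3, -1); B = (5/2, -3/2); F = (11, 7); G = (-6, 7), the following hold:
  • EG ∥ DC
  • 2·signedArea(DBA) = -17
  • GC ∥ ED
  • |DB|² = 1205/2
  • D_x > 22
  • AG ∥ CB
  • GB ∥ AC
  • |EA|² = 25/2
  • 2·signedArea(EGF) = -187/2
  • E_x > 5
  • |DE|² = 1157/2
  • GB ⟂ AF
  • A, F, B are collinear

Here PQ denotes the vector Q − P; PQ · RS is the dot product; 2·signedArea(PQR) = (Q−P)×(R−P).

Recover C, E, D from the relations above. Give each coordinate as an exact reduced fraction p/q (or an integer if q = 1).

1. C_x = 23/2  [AG ∥ CB ∩ GB ∥ AC]
2. C_y = -19/2  [AG ∥ CB ∩ GB ∥ AC]
   → C = (23/2, -19/2)
3. E_y = 3/2  [2·signedArea(EGF) = -187/2]
4. E_x = 11/2  [|EA|² = 25/2]
   → E = (11/2, 3/2)
5. D_x = 23  [EG ∥ DC ∩ GC ∥ ED]
6. D_y = -15  [EG ∥ DC ∩ GC ∥ ED]
   → D = (23, -15)

C = (23/2, -19/2)
D = (23, -15)
E = (11/2, 3/2)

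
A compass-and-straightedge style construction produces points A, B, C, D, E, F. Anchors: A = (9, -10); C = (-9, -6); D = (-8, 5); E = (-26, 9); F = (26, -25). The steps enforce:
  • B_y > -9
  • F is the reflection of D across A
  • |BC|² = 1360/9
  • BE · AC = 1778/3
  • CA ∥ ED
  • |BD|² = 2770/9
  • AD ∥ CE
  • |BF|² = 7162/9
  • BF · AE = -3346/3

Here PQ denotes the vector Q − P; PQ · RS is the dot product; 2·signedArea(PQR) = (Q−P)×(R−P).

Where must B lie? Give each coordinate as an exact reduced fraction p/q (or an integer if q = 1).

1. B_x = 3  [BF · AE = -3346/3 ∩ BE · AC = 1778/3]
2. B_y = -26/3  [BF · AE = -3346/3 ∩ BE · AC = 1778/3]
   → B = (3, -26/3)

B = (3, -26/3)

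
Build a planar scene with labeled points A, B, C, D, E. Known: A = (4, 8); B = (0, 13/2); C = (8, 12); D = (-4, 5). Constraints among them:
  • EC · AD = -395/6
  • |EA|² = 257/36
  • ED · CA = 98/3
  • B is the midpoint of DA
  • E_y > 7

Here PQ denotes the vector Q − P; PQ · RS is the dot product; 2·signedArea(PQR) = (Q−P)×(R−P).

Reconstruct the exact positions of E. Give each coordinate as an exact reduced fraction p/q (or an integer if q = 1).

E = (4/3, 47/6)

1. E_x = 4/3  [EC · AD = -395/6 ∩ ED · CA = 98/3]
2. E_y = 47/6  [EC · AD = -395/6 ∩ ED · CA = 98/3]
   → E = (4/3, 47/6)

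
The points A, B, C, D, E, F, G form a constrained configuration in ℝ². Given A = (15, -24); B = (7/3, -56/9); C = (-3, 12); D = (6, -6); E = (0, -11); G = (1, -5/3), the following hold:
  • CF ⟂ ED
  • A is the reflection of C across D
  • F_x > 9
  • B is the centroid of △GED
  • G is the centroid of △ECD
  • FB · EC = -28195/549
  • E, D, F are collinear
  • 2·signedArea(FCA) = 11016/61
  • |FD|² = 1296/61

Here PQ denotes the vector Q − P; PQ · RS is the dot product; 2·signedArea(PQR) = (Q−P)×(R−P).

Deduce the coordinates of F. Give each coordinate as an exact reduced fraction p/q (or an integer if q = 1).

1. F_x = 582/61  [E, D, F are collinear ∩ CF ⟂ ED]
2. F_y = -186/61  [E, D, F are collinear ∩ CF ⟂ ED]
   → F = (582/61, -186/61)

F = (582/61, -186/61)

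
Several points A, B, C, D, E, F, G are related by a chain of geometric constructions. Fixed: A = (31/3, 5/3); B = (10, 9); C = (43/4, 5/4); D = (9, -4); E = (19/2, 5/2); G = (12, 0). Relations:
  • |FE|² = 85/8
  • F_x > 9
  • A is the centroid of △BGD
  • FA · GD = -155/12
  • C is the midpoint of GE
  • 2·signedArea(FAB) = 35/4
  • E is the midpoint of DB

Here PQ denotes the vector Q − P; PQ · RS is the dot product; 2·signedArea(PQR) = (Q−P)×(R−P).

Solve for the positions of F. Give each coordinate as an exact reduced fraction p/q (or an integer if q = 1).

1. F_x = 37/4  [FA · GD = -155/12 ∩ 2·signedArea(FAB) = 35/4]
2. F_y = -3/4  [FA · GD = -155/12 ∩ 2·signedArea(FAB) = 35/4]
   → F = (37/4, -3/4)

F = (37/4, -3/4)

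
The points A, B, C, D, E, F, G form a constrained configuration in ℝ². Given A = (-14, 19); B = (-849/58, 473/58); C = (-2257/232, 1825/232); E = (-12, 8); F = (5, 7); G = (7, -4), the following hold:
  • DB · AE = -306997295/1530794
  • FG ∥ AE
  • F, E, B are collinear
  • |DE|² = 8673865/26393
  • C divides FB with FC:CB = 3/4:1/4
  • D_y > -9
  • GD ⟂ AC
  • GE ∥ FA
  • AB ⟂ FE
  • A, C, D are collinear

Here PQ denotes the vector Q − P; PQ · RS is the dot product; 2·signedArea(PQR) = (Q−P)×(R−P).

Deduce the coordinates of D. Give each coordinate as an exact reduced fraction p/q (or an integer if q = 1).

1. D_x = -2765756/765397  [A, C, D are collinear ∩ GD ⟂ AC]
2. D_y = -6178283/765397  [A, C, D are collinear ∩ GD ⟂ AC]
   → D = (-2765756/765397, -6178283/765397)

D = (-2765756/765397, -6178283/765397)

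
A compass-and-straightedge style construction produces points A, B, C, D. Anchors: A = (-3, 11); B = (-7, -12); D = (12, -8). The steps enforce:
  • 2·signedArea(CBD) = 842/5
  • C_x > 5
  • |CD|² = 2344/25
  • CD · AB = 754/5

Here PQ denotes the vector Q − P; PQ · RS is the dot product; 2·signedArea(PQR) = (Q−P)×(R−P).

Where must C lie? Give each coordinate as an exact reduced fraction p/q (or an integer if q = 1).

1. C_x = 6  [2·signedArea(CBD) = 842/5 ∩ CD · AB = 754/5]
2. C_y = -2/5  [2·signedArea(CBD) = 842/5 ∩ CD · AB = 754/5]
   → C = (6, -2/5)

C = (6, -2/5)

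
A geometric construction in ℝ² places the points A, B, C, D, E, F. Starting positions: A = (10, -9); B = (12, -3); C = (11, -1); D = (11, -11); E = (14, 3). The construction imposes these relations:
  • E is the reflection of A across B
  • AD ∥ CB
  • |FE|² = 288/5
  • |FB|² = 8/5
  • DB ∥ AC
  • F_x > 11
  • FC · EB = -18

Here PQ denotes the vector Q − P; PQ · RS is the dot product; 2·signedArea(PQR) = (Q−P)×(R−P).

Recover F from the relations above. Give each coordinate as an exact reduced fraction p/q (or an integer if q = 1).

F = (58/5, -21/5)

1. F_x = 58/5  [line 2·x + 6·y + 2 = 0 ∩ |FB|² = 8/5]
2. F_y = -21/5  [line 2·x + 6·y + 2 = 0 ∩ |FB|² = 8/5]
   → F = (58/5, -21/5)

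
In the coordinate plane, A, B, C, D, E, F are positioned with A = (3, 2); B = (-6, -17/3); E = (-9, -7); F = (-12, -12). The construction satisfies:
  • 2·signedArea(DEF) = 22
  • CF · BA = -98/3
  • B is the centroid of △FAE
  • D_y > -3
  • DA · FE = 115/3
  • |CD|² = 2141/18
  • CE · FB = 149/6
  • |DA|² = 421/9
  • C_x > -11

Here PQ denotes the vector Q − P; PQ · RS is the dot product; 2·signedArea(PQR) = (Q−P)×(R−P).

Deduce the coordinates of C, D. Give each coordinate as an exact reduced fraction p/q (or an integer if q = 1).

1. C_x = -21/2  [CE · FB = 149/6 ∩ CF · BA = -98/3]
2. C_y = -19/2  [CE · FB = 149/6 ∩ CF · BA = -98/3]
   → C = (-21/2, -19/2)
3. D_x = -2  [DA · FE = 115/3 ∩ 2·signedArea(DEF) = 22]
4. D_y = -8/3  [DA · FE = 115/3 ∩ 2·signedArea(DEF) = 22]
   → D = (-2, -8/3)

C = (-21/2, -19/2)
D = (-2, -8/3)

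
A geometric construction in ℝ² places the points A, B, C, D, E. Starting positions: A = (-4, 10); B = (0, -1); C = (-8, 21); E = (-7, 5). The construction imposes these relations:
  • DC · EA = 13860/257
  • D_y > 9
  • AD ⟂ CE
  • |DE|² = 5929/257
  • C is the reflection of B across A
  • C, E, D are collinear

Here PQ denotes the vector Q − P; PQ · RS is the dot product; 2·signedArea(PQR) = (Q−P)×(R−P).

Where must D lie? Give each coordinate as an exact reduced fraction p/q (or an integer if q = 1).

D = (-1876/257, 2517/257)

1. D_x = -1876/257  [C, E, D are collinear ∩ AD ⟂ CE]
2. D_y = 2517/257  [C, E, D are collinear ∩ AD ⟂ CE]
   → D = (-1876/257, 2517/257)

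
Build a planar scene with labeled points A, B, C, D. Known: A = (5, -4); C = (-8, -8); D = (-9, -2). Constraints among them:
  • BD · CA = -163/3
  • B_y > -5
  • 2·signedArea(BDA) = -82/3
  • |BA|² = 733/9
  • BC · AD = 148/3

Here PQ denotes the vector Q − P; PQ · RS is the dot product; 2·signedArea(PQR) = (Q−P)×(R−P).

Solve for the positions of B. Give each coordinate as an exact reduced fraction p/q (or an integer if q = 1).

1. B_x = -4  [BD · CA = -163/3 ∩ 2·signedArea(BDA) = -82/3]
2. B_y = -14/3  [BD · CA = -163/3 ∩ 2·signedArea(BDA) = -82/3]
   → B = (-4, -14/3)

B = (-4, -14/3)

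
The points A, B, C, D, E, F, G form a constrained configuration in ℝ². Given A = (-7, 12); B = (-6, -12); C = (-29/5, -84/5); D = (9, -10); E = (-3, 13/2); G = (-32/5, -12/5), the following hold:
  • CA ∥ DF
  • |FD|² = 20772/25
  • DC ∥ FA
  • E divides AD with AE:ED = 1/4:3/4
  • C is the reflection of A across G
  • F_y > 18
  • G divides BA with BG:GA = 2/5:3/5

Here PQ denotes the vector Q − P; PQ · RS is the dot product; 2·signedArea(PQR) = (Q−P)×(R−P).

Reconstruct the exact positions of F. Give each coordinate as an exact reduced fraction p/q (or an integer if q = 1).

F = (39/5, 94/5)

1. F_x = 39/5  [DC ∥ FA ∩ CA ∥ DF]
2. F_y = 94/5  [DC ∥ FA ∩ CA ∥ DF]
   → F = (39/5, 94/5)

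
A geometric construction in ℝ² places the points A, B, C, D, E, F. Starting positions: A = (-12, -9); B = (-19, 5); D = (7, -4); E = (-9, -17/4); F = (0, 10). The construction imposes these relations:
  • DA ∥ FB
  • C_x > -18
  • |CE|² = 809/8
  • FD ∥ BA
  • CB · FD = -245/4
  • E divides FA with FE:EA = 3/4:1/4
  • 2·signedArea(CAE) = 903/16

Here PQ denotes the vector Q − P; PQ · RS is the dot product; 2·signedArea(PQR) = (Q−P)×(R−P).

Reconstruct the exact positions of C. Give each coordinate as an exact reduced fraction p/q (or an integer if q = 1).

1. C_x = -69/4  [CB · FD = -245/4 ∩ 2·signedArea(CAE) = 903/16]
2. C_y = 3/2  [CB · FD = -245/4 ∩ 2·signedArea(CAE) = 903/16]
   → C = (-69/4, 3/2)

C = (-69/4, 3/2)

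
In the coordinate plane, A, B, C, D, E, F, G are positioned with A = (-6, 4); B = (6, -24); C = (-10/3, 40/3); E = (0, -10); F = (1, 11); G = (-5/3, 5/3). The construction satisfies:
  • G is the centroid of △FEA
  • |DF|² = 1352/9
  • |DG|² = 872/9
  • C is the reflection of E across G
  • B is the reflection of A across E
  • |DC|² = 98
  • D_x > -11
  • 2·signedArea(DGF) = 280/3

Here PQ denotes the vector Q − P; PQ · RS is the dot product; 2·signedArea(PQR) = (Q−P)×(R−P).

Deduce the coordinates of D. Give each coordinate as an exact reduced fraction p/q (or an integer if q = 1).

D = (-31/3, 19/3)

1. D_x = -31/3  [line -28/3·x + 8/3·y + -340/3 = 0 ∩ |DG|² = 872/9]
2. D_y = 19/3  [line -28/3·x + 8/3·y + -340/3 = 0 ∩ |DG|² = 872/9]
   → D = (-31/3, 19/3)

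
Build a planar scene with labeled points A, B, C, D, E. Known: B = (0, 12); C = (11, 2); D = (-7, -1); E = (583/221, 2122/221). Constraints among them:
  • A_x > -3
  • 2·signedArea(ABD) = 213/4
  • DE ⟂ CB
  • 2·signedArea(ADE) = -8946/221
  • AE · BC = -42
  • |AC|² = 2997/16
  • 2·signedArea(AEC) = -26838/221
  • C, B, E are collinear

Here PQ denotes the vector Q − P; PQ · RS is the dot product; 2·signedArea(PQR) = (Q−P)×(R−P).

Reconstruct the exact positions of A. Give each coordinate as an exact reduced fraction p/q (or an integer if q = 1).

1. A_x = -5/2  [2·signedArea(AEC) = -26838/221 ∩ 2·signedArea(ABD) = 213/4]
2. A_y = -1/4  [2·signedArea(AEC) = -26838/221 ∩ 2·signedArea(ABD) = 213/4]
   → A = (-5/2, -1/4)

A = (-5/2, -1/4)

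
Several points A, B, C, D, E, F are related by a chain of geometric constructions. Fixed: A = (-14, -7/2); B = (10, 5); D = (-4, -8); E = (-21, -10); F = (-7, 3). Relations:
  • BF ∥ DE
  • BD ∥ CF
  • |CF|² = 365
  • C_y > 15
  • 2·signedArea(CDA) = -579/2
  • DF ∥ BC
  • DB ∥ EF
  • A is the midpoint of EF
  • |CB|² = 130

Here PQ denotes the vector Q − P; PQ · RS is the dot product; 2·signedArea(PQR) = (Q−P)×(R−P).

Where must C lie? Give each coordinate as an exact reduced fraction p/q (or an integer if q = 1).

1. C_x = 7  [BD ∥ CF ∩ DF ∥ BC]
2. C_y = 16  [BD ∥ CF ∩ DF ∥ BC]
   → C = (7, 16)

C = (7, 16)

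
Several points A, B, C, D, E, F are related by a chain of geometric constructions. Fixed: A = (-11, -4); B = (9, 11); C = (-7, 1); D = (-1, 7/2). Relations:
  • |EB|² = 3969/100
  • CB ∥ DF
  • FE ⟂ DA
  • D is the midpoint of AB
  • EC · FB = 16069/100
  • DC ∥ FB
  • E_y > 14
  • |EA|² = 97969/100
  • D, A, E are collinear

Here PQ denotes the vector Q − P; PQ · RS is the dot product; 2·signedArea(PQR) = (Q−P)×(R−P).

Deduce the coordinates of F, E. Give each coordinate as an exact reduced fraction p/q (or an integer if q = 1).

E = (351/25, 739/50)
F = (15, 27/2)

1. F_x = 15  [DC ∥ FB ∩ CB ∥ DF]
2. F_y = 27/2  [DC ∥ FB ∩ CB ∥ DF]
   → F = (15, 27/2)
3. E_x = 351/25  [D, A, E are collinear ∩ FE ⟂ DA]
4. E_y = 739/50  [D, A, E are collinear ∩ FE ⟂ DA]
   → E = (351/25, 739/50)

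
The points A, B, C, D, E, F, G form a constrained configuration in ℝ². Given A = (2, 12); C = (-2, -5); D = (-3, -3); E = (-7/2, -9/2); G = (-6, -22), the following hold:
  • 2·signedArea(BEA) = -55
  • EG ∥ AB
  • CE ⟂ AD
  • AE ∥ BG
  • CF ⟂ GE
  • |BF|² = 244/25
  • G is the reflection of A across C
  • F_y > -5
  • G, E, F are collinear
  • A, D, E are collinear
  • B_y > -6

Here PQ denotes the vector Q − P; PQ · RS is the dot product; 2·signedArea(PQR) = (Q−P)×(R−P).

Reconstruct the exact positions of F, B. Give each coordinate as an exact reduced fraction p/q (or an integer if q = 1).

1. F_x = -177/50  [G, E, F are collinear ∩ CF ⟂ GE]
2. F_y = -239/50  [G, E, F are collinear ∩ CF ⟂ GE]
   → F = (-177/50, -239/50)
3. B_x = -1/2  [AE ∥ BG ∩ EG ∥ AB]
4. B_y = -11/2  [AE ∥ BG ∩ EG ∥ AB]
   → B = (-1/2, -11/2)

B = (-1/2, -11/2)
F = (-177/50, -239/50)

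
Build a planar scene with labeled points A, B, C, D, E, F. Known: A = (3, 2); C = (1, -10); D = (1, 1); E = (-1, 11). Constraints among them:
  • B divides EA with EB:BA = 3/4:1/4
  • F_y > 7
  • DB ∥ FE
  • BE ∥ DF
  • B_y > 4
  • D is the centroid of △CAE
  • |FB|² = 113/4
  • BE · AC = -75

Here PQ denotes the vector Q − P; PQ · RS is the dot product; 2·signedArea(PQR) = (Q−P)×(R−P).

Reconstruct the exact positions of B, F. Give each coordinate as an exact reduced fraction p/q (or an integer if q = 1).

B = (2, 17/4)
F = (-2, 31/4)

1. B_x = 2  [B divides EA with EB:BA = 3/4:1/4]
2. B_y = 17/4  [B divides EA with EB:BA = 3/4:1/4]
   → B = (2, 17/4)
3. F_x = -2  [DB ∥ FE ∩ BE ∥ DF]
4. F_y = 31/4  [DB ∥ FE ∩ BE ∥ DF]
   → F = (-2, 31/4)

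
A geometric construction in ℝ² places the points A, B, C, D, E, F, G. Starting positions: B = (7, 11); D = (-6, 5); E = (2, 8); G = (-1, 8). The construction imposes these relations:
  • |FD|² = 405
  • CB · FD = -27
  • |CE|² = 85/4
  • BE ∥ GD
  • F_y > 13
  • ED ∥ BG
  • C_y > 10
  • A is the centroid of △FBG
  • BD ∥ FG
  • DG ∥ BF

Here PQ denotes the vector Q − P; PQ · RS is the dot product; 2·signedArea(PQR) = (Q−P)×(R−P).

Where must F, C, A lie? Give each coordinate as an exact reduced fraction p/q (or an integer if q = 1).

1. F_x = 12  [BD ∥ FG ∩ DG ∥ BF]
2. F_y = 14  [BD ∥ FG ∩ DG ∥ BF]
   → F = (12, 14)
3. C_x = 11/2  [line 18·x + 9·y + -198 = 0 ∩ |CE|² = 85/4]
4. C_y = 11  [line 18·x + 9·y + -198 = 0 ∩ |CE|² = 85/4]
   → C = (11/2, 11)
5. A_x = 6  [A is the centroid of △FBG]
6. A_y = 11  [A is the centroid of △FBG]
   → A = (6, 11)

A = (6, 11)
C = (11/2, 11)
F = (12, 14)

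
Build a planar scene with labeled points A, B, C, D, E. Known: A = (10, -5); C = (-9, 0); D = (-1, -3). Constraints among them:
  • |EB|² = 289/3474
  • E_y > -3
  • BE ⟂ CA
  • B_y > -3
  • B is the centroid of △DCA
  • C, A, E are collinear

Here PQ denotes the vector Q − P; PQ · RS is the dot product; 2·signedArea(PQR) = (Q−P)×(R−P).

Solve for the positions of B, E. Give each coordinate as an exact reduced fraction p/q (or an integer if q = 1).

B = (0, -8/3)
E = (85/1158, -2765/1158)

1. B_x = 0  [B is the centroid of △DCA]
2. B_y = -8/3  [B is the centroid of △DCA]
   → B = (0, -8/3)
3. E_x = 85/1158  [C, A, E are collinear ∩ BE ⟂ CA]
4. E_y = -2765/1158  [C, A, E are collinear ∩ BE ⟂ CA]
   → E = (85/1158, -2765/1158)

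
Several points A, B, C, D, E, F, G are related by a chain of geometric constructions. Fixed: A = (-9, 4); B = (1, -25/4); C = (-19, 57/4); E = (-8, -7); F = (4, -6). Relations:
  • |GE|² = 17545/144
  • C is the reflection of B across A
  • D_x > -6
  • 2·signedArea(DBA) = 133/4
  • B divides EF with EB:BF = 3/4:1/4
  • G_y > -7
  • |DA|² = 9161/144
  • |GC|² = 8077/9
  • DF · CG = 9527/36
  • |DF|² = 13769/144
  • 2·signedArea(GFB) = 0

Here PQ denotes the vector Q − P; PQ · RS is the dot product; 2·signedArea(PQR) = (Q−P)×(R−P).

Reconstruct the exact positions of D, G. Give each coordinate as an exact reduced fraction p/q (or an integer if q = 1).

D = (-16/3, -37/12)
G = (3, -73/12)

1. D_x = -16/3  [line -41/4·x + -10·y + -171/2 = 0 ∩ |DA|² = 9161/144]
2. D_y = -37/12  [line -41/4·x + -10·y + -171/2 = 0 ∩ |DA|² = 9161/144]
   → D = (-16/3, -37/12)
3. G_x = 3  [2·signedArea(GFB) = 0 ∩ DF · CG = 9527/36]
4. G_y = -73/12  [2·signedArea(GFB) = 0 ∩ DF · CG = 9527/36]
   → G = (3, -73/12)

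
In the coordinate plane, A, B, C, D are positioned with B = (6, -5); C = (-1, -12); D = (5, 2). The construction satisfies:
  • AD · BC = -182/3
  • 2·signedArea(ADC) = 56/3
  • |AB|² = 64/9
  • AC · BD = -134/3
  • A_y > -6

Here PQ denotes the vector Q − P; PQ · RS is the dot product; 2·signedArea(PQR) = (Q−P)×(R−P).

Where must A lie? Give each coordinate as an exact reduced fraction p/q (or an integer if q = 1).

1. A_x = 10/3  [AD · BC = -182/3 ∩ 2·signedArea(ADC) = 56/3]
2. A_y = -5  [AD · BC = -182/3 ∩ 2·signedArea(ADC) = 56/3]
   → A = (10/3, -5)

A = (10/3, -5)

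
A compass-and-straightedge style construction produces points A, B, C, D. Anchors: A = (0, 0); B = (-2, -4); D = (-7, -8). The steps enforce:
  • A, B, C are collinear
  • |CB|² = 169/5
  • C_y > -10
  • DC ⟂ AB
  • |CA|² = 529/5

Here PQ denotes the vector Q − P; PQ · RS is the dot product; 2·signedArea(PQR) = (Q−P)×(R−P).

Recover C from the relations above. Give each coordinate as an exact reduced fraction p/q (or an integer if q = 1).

1. C_x = -23/5  [A, B, C are collinear ∩ DC ⟂ AB]
2. C_y = -46/5  [A, B, C are collinear ∩ DC ⟂ AB]
   → C = (-23/5, -46/5)

C = (-23/5, -46/5)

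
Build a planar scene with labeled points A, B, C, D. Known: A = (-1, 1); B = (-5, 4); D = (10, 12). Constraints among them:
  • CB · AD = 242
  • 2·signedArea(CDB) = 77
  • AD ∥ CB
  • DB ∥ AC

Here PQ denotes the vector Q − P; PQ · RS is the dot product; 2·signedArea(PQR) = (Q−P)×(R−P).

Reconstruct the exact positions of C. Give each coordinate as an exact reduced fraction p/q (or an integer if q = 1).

C = (-16, -7)

1. C_x = -16  [AD ∥ CB ∩ DB ∥ AC]
2. C_y = -7  [AD ∥ CB ∩ DB ∥ AC]
   → C = (-16, -7)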